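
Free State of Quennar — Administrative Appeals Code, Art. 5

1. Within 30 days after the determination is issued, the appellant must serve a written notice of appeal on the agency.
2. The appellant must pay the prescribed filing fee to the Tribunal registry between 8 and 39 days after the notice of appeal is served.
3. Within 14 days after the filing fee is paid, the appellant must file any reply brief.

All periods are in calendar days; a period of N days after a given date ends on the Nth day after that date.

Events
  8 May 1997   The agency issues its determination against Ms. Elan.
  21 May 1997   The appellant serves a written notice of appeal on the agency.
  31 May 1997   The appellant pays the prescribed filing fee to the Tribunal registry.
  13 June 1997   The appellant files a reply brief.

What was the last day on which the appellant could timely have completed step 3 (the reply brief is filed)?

14 June 1997

Step 3 runs from 31 May 1997, when the filing fee is paid. 14 days after 31 May 1997 is 14 June 1997.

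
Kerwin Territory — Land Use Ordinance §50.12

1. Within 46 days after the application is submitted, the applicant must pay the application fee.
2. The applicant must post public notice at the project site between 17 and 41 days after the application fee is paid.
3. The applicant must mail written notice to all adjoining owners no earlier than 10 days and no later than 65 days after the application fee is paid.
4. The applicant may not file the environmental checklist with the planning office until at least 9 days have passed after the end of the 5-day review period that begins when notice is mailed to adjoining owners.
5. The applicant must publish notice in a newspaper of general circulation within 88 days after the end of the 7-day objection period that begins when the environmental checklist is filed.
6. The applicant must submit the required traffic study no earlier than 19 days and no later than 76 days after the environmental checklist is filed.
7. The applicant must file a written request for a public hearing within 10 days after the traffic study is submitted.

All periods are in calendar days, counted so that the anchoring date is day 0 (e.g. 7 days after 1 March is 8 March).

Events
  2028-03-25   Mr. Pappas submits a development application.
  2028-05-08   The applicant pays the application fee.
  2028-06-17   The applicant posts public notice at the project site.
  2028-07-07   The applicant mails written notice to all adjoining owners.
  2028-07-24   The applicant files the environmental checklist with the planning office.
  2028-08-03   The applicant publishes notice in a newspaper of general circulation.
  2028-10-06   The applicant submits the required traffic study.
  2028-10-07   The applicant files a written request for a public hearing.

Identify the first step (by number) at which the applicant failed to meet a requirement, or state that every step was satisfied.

None — every step was satisfied

Step 1: 46 days after 2028-03-25 (when the application is submitted) is 2028-05-10; completed 2028-05-08, before the deadline.
Step 2: the window is 17–41 days after 2028-05-08 (when the application fee is paid), so 2028-05-25 through 2028-06-18; done 2028-06-17 — within the window.
Step 3: the window is 10–65 days after 2028-05-08 (when the application fee is paid), so 2028-05-18 through 2028-07-12; done 2028-07-07, which is between those dates.
Step 4: the earliest permitted date is 9 days after 2028-07-12 (end of the 5-day review period, which began when notice is mailed to adjoining owners on 2028-07-07), i.e. 2028-07-21; done 2028-07-24, after the minimum wait.
Step 5: 88 days after 2028-07-31 (end of the 7-day objection period, which began when the environmental checklist is filed on 2028-07-24) is 2028-10-27; completed 2028-08-03, before the deadline.
Step 6: the window is 19–76 days after 2028-07-24 (when the environmental checklist is filed), so 2028-08-12 through 2028-10-08; done 2028-10-06 — within the window.
Step 7: 10 days after 2028-10-06 (when the traffic study is submitted) is 2028-10-16; completed 2028-10-07, before the deadline.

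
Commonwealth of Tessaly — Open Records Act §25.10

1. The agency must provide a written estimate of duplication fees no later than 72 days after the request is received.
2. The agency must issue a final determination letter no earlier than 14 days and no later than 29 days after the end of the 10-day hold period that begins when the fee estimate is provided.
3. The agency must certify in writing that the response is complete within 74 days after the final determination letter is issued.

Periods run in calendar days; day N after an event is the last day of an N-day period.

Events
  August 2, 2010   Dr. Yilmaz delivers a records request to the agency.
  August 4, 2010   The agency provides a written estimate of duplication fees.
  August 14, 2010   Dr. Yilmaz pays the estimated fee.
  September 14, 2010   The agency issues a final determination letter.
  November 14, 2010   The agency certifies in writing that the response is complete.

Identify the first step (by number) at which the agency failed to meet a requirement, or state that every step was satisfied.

(1) due by August 2, 2010 + 72 days = October 13, 2010; August 4, 2010 is within that limit.
(2) the permitted window runs from August 14, 2010 + 14 = August 28, 2010 to August 14, 2010 + 29 = September 12, 2010; September 14, 2010 is 2 days past the end of the window.

Step 2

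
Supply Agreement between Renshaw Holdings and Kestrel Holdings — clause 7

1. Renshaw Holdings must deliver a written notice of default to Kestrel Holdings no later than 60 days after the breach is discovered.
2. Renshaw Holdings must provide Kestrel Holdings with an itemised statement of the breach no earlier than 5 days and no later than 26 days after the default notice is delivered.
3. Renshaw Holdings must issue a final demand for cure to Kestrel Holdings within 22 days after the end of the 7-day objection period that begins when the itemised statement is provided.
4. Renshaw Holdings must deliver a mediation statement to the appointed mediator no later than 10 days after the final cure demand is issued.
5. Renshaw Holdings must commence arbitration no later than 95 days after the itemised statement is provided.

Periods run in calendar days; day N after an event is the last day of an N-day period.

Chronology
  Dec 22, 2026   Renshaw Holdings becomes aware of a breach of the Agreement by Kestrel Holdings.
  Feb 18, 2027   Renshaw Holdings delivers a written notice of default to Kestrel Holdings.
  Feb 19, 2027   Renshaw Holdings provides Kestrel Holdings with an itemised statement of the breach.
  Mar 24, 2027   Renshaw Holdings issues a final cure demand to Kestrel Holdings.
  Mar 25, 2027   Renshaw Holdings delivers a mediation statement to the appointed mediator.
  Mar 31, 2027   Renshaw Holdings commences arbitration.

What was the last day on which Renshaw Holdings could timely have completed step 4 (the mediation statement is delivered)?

Apr 3, 2027

Step 4 runs from Mar 24, 2027, when the final cure demand is issued. 10 days after Mar 24, 2027 is Apr 3, 2027.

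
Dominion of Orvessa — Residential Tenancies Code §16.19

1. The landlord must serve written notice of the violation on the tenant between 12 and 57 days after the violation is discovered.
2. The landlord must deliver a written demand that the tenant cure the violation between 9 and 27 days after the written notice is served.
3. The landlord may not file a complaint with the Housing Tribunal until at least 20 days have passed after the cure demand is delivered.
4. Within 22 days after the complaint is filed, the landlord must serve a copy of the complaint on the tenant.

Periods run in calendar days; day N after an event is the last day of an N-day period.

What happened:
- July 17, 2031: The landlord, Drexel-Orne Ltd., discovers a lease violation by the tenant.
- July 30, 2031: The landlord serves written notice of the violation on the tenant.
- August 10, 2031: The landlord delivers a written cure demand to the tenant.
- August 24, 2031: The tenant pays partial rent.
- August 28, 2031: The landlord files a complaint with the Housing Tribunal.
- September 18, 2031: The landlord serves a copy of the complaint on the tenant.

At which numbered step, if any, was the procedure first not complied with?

Step 3

Step 1: the window is 12–57 days after July 17, 2031 (when the violation is discovered), so July 29, 2031 through September 12, 2031; July 30, 2031 falls inside that range.
Step 2: the window is 9–27 days after July 30, 2031 (when the written notice is served), so August 8, 2031 through August 26, 2031; August 10, 2031 falls inside that range.
Step 3: the earliest permitted date is 20 days after August 10, 2031 (when the cure demand is delivered), i.e. August 30, 2031; done August 28, 2031 — 2 days too early.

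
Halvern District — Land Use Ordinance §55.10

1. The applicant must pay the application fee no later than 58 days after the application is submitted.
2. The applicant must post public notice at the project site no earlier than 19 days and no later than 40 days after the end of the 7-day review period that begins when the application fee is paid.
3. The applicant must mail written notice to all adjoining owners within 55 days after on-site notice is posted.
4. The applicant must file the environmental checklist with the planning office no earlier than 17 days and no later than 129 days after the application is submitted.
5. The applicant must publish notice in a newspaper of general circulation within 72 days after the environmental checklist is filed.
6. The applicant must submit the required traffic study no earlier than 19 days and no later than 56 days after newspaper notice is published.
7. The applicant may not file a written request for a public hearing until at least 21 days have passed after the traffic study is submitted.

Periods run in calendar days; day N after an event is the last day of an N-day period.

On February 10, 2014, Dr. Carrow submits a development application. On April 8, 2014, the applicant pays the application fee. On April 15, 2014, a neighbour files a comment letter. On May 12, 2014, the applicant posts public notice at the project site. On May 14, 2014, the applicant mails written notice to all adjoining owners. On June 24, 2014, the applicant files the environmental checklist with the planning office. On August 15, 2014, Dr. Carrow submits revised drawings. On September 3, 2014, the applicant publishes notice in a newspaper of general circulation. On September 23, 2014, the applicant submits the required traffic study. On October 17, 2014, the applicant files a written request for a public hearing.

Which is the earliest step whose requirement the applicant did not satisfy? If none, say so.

Step 4

(1) due by February 10, 2014 + 58 days = April 9, 2014; done April 8, 2014 — timely.
(2) the permitted window runs from April 15, 2014 + 19 = May 4, 2014 to April 15, 2014 + 40 = May 25, 2014; May 12, 2014 falls inside that range.
(3) due by May 12, 2014 + 55 days = July 6, 2014; done May 14, 2014 — timely.
(4) the permitted window runs from February 10, 2014 + 17 = February 27, 2014 to February 10, 2014 + 129 = June 19, 2014; June 24, 2014 is 5 days past the end of the window.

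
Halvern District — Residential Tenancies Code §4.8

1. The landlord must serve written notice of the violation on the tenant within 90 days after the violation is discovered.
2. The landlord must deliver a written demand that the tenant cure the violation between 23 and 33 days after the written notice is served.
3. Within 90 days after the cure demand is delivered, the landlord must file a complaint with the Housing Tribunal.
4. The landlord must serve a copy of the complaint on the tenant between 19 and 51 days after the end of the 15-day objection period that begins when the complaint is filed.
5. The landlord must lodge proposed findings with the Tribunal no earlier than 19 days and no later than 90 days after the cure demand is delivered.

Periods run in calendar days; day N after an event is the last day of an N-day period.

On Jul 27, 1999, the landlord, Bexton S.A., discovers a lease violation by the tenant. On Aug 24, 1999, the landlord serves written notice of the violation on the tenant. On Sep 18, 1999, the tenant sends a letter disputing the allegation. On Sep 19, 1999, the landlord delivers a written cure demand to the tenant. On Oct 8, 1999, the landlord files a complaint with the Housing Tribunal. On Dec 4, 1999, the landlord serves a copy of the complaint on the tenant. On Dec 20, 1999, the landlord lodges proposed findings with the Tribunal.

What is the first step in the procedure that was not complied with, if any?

Step 5

(1) due by Jul 27, 1999 + 90 days = Oct 25, 1999; Aug 24, 1999 is within that limit.
(2) the permitted window runs from Aug 24, 1999 + 23 = Sep 16, 1999 to Aug 24, 1999 + 33 = Sep 26, 1999; done Sep 19, 1999 — within the window.
(3) due by Sep 19, 1999 + 90 days = Dec 18, 1999; done Oct 8, 1999 — timely.
(4) the permitted window runs from Oct 23, 1999 + 19 = Nov 11, 1999 to Oct 23, 1999 + 51 = Dec 13, 1999; Dec 4, 1999 falls inside that range.
(5) the permitted window runs from Sep 19, 1999 + 19 = Oct 8, 1999 to Sep 19, 1999 + 90 = Dec 18, 1999; done Dec 20, 1999 — 2 days after the window closed.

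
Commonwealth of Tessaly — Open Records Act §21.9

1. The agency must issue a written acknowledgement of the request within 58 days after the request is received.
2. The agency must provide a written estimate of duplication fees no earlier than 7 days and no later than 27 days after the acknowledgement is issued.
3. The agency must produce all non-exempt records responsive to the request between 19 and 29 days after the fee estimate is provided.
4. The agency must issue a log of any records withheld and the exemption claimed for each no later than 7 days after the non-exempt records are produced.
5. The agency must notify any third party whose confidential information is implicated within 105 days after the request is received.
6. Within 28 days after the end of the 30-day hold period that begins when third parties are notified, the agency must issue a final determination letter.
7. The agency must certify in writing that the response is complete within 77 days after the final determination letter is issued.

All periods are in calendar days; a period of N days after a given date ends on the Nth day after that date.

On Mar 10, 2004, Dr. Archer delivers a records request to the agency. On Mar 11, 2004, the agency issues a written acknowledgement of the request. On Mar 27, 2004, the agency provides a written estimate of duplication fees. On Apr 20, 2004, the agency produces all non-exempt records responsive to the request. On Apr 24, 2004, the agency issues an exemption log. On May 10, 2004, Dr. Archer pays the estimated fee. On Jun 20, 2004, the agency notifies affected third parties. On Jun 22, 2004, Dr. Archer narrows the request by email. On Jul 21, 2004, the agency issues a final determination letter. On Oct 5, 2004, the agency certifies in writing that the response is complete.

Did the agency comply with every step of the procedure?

Yes

(1) due by Mar 10, 2004 + 58 days = May 7, 2004; Mar 11, 2004 is within that limit.
(2) the permitted window runs from Mar 11, 2004 + 7 = Mar 18, 2004 to Mar 11, 2004 + 27 = Apr 7, 2004; done Mar 27, 2004 — within the window.
(3) the permitted window runs from Mar 27, 2004 + 19 = Apr 15, 2004 to Mar 27, 2004 + 29 = Apr 25, 2004; done Apr 20, 2004, which is between those dates.
(4) due by Apr 20, 2004 + 7 days = Apr 27, 2004; Apr 24, 2004 is within that limit.
(5) due by Mar 10, 2004 + 105 days = Jun 23, 2004; done Jun 20, 2004 — timely.
(6) due by Jul 20, 2004 + 28 days = Aug 17, 2004; done Jul 21, 2004 — timely.
(7) due by Jul 21, 2004 + 77 days = Oct 6, 2004; completed Oct 5, 2004, before the deadline.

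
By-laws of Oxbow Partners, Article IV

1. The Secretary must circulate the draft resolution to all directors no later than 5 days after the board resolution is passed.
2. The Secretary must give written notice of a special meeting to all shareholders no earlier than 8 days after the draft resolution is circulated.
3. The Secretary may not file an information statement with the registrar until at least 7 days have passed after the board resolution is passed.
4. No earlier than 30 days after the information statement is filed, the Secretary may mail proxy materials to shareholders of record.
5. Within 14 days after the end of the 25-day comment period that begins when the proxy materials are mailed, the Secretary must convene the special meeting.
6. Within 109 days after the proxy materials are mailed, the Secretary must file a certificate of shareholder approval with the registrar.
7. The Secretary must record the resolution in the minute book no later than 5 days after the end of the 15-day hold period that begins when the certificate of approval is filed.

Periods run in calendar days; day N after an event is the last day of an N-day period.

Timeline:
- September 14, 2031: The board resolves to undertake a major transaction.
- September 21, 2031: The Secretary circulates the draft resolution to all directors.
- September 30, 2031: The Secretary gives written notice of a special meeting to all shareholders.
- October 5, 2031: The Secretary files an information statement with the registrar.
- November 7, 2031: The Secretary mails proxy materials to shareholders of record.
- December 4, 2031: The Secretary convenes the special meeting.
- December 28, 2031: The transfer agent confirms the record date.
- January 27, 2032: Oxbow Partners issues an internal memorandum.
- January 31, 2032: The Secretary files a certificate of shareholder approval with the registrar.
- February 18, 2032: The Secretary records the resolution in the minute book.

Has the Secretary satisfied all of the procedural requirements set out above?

No

Step 1 — counting 5 days from September 14, 2031 (when the board resolution is passed) gives a deadline of September 19, 2031; September 21, 2031 misses that deadline by 2 days.
That is the first point of non-compliance.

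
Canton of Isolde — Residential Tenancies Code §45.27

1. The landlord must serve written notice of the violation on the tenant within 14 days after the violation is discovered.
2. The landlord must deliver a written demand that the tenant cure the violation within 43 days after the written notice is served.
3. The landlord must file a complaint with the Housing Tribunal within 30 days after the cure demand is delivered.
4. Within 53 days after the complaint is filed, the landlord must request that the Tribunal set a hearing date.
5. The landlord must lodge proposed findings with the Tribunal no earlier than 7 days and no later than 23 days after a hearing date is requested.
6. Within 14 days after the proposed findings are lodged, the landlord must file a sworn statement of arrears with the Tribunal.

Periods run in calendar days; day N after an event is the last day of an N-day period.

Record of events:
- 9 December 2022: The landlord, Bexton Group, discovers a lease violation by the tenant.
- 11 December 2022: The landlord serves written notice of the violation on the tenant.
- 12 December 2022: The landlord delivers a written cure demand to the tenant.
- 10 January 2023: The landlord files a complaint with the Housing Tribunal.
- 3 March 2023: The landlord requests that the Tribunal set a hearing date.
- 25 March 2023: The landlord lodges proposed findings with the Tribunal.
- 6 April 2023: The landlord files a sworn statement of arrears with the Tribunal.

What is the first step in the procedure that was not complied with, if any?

Step 1 — counting 14 days from 9 December 2022 (when the violation is discovered) gives a deadline of 23 December 2022; completed 11 December 2022, before the deadline.
Step 2 — counting 43 days from 11 December 2022 (when the written notice is served) gives a deadline of 23 January 2023; completed 12 December 2022, before the deadline.
Step 3 — counting 30 days from 12 December 2022 (when the cure demand is delivered) gives a deadline of 11 January 2023; done 10 January 2023 — timely.
Step 4 — counting 53 days from 10 January 2023 (when the complaint is filed) gives a deadline of 4 March 2023; 3 March 2023 is within that limit.
Step 5 — 7 and 23 days from 3 March 2023 (when a hearing date is requested) are 10 March 2023 and 26 March 2023 respectively; done 25 March 2023 — within the window.
Step 6 — counting 14 days from 25 March 2023 (when the proposed findings are lodged) gives a deadline of 8 April 2023; 6 April 2023 is within that limit.

None — every step was satisfied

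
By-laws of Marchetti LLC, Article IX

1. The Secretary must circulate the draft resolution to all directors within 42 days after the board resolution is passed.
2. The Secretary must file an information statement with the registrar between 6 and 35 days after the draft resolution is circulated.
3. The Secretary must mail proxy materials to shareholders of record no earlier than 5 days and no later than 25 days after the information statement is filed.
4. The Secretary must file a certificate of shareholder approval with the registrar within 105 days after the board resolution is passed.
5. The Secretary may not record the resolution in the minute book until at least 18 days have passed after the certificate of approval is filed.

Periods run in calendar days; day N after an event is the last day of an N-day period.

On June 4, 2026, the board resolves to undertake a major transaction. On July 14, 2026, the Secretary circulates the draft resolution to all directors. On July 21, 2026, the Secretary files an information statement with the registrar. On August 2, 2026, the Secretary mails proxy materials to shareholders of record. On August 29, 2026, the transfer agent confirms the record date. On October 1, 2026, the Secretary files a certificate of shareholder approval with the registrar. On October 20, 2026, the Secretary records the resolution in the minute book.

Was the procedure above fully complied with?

Step 1 — counting 42 days from June 4, 2026 (when the board resolution is passed) gives a deadline of July 16, 2026; July 14, 2026 is within that limit.
Step 2 — 6 and 35 days from July 14, 2026 (when the draft resolution is circulated) are July 20, 2026 and August 18, 2026 respectively; July 21, 2026 falls inside that range.
Step 3 — 5 and 25 days from July 21, 2026 (when the information statement is filed) are July 26, 2026 and August 15, 2026 respectively; done August 2, 2026, which is between those dates.
Step 4 — counting 105 days from June 4, 2026 (when the board resolution is passed) gives a deadline of September 17, 2026; not done until October 1, 2026, 14 days after the deadline.
The procedure was therefore not followed at step 4.

No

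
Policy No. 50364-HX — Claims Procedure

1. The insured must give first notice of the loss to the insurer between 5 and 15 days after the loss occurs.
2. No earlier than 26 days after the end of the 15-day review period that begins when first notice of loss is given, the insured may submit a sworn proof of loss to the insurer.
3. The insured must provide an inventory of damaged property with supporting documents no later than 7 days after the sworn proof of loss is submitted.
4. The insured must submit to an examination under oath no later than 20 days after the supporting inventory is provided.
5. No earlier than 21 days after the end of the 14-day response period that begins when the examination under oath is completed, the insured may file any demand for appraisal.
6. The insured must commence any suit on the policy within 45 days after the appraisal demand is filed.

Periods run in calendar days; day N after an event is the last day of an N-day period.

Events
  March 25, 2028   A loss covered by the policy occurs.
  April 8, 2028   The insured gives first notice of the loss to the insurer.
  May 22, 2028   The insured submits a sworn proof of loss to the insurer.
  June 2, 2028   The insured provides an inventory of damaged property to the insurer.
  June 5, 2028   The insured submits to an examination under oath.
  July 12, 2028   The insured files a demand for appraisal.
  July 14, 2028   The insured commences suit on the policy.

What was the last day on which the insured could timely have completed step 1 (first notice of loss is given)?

Step 1 runs from March 25, 2028, when the loss occurs. The window is 5–15 days after March 25, 2028; it closes on April 9, 2028.

April 9, 2028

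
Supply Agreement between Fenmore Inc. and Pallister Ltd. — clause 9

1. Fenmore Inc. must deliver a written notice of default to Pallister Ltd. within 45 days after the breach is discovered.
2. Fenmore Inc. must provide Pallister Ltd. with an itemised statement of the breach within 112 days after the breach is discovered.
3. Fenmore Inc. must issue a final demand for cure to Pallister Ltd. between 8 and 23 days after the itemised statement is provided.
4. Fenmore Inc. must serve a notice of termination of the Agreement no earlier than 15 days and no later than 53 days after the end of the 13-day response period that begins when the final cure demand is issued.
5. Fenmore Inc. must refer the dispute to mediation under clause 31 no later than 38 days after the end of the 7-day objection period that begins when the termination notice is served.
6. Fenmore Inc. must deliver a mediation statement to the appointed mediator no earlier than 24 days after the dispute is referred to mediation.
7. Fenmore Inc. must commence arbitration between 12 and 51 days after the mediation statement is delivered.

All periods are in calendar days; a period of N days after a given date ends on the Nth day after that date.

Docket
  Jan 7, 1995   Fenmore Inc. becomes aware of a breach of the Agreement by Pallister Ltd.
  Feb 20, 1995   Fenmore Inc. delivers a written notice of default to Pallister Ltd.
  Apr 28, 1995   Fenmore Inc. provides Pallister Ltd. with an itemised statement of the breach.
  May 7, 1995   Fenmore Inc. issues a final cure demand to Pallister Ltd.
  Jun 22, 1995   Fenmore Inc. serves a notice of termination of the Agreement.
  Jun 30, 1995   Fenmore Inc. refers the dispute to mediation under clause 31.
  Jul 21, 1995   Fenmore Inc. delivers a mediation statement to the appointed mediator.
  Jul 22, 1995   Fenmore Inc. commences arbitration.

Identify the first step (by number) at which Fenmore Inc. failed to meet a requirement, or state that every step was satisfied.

Step 6

Step 1 — counting 45 days from Jan 7, 1995 (when the breach is discovered) gives a deadline of Feb 21, 1995; completed Feb 20, 1995, before the deadline.
Step 2 — counting 112 days from Jan 7, 1995 (when the breach is discovered) gives a deadline of Apr 29, 1995; Apr 28, 1995 is within that limit.
Step 3 — 8 and 23 days from Apr 28, 1995 (when the itemised statement is provided) are May 6, 1995 and May 21, 1995 respectively; done May 7, 1995, which is between those dates.
Step 4 — 15 and 53 days from May 20, 1995 (end of the 13-day response period, which began when the final cure demand is issued on May 7, 1995) are Jun 4, 1995 and Jul 12, 1995 respectively; done Jun 22, 1995 — within the window.
Step 5 — counting 38 days from Jun 29, 1995 (end of the 7-day objection period, which began when the termination notice is served on Jun 22, 1995) gives a deadline of Aug 6, 1995; completed Jun 30, 1995, before the deadline.
Step 6 — must wait 24 days from Jun 30, 1995 (when the dispute is referred to mediation), so not before Jul 24, 1995; Jul 21, 1995 is 3 days before the earliest permitted date.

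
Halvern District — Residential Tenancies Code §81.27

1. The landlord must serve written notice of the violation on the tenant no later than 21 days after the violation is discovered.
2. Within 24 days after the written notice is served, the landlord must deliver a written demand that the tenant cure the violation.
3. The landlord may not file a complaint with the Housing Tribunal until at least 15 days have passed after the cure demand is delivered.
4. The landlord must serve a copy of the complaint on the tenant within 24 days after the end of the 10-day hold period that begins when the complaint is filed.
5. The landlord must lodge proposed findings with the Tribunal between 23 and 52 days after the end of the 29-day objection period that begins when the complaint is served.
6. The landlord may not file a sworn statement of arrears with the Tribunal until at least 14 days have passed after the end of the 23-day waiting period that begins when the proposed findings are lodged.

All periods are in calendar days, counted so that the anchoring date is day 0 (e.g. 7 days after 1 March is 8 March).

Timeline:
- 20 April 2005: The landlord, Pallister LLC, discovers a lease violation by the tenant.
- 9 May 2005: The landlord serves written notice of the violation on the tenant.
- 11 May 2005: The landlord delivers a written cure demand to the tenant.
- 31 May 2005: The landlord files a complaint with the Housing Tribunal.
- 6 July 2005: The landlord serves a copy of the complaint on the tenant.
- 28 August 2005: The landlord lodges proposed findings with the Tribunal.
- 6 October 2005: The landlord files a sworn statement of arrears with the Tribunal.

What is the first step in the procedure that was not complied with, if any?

(1) due by 20 April 2005 + 21 days = 11 May 2005; completed 9 May 2005, before the deadline.
(2) due by 9 May 2005 + 24 days = 2 June 2005; done 11 May 2005 — timely.
(3) permitted from 11 May 2005 + 15 days = 26 May 2005 onward; 31 May 2005 is on or after that date.
(4) due by 10 June 2005 + 24 days = 4 July 2005; not done until 6 July 2005, 2 days after the deadline.

Step 4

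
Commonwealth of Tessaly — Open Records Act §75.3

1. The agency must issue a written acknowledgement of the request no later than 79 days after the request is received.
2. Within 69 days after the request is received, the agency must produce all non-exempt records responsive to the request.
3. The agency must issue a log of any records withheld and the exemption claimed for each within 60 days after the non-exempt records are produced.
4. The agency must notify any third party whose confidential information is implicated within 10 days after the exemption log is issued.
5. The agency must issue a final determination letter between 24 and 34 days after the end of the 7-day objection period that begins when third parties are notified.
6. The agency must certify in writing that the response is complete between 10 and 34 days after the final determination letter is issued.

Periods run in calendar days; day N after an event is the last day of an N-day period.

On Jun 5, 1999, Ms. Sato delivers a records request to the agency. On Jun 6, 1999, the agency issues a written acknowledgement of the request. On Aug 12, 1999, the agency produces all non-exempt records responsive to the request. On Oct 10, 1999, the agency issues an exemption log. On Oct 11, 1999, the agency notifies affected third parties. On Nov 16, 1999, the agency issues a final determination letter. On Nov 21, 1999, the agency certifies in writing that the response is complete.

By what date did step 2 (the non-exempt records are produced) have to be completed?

Aug 13, 1999

Step 2 runs from Jun 5, 1999, when the request is received. 69 days after Jun 5, 1999 is Aug 13, 1999.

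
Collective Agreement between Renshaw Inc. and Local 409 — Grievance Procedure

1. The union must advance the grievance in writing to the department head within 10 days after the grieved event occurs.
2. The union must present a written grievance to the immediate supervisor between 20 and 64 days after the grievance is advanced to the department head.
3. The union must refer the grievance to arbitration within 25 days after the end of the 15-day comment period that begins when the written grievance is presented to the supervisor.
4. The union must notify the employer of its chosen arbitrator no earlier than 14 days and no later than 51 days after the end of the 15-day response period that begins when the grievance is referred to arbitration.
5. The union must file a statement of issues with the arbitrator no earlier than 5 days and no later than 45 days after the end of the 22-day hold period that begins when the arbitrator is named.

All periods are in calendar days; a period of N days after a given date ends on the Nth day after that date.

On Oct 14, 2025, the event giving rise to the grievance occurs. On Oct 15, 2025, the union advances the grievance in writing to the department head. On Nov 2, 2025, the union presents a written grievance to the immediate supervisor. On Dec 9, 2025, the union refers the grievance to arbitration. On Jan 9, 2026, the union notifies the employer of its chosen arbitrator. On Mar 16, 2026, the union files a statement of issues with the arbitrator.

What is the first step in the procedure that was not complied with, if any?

Step 2

Step 1: 10 days after Oct 14, 2025 (when the grieved event occurs) is Oct 24, 2025; done Oct 15, 2025 — timely.
Step 2: the window is 20–64 days after Oct 15, 2025 (when the grievance is advanced to the department head), so Nov 4, 2025 through Dec 18, 2025; Nov 2, 2025 is 2 days too early.
That is the first point of non-compliance.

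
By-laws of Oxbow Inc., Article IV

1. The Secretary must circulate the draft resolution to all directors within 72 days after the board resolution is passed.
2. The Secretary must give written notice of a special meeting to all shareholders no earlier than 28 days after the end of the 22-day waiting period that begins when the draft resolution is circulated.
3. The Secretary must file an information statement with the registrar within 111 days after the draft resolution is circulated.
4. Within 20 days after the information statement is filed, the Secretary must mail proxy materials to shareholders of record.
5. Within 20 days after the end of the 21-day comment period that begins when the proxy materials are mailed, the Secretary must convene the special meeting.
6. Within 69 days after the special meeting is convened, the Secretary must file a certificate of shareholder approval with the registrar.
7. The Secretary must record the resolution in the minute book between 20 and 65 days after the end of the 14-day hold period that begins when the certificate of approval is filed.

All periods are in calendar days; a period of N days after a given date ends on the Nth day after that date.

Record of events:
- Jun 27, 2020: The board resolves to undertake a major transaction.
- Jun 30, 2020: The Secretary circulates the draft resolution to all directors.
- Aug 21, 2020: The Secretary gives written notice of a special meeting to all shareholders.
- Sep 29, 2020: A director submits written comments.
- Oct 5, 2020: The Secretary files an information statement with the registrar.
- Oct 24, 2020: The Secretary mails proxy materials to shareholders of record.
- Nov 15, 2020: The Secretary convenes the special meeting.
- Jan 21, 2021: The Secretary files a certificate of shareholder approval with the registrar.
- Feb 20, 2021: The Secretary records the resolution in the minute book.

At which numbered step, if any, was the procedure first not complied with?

Step 7

Step 1: 72 days after Jun 27, 2020 (when the board resolution is passed) is Sep 7, 2020; done Jun 30, 2020 — timely.
Step 2: the earliest permitted date is 28 days after Jul 22, 2020 (end of the 22-day waiting period, which began when the draft resolution is circulated on Jun 30, 2020), i.e. Aug 19, 2020; done Aug 21, 2020 — permitted.
Step 3: 111 days after Jun 30, 2020 (when the draft resolution is circulated) is Oct 19, 2020; completed Oct 5, 2020, before the deadline.
Step 4: 20 days after Oct 5, 2020 (when the information statement is filed) is Oct 25, 2020; done Oct 24, 2020 — timely.
Step 5: 20 days after Nov 14, 2020 (end of the 21-day comment period, which began when the proxy materials are mailed on Oct 24, 2020) is Dec 4, 2020; Nov 15, 2020 is within that limit.
Step 6: 69 days after Nov 15, 2020 (when the special meeting is convened) is Jan 23, 2021; Jan 21, 2021 is within that limit.
Step 7: the window is 20–65 days after Feb 4, 2021 (end of the 14-day hold period, which began when the certificate of approval is filed on Jan 21, 2021), so Feb 24, 2021 through Apr 10, 2021; done Feb 20, 2021 — 4 days before the window opened.
The procedure was therefore not followed at step 7.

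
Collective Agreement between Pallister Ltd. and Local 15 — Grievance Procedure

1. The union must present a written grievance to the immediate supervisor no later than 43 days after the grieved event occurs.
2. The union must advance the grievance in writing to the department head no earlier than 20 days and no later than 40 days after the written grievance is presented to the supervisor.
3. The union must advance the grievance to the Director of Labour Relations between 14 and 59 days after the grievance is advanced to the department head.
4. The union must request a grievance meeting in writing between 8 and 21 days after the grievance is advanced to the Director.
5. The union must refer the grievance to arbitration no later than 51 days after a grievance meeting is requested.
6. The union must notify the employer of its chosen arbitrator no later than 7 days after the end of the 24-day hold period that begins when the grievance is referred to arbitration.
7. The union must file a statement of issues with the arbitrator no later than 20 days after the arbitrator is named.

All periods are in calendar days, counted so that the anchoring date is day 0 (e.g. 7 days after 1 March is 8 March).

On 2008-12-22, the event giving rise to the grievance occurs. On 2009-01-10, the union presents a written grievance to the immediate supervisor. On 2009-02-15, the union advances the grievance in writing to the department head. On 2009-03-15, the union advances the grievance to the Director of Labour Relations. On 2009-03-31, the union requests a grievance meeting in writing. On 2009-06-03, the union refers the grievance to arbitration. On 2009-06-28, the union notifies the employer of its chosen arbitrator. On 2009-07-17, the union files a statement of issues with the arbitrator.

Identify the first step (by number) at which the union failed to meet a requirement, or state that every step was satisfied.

(1) due by 2008-12-22 + 43 days = 2009-02-03; 2009-01-10 is within that limit.
(2) the permitted window runs from 2009-01-10 + 20 = 2009-01-30 to 2009-01-10 + 40 = 2009-02-19; done 2009-02-15 — within the window.
(3) the permitted window runs from 2009-02-15 + 14 = 2009-03-01 to 2009-02-15 + 59 = 2009-04-15; done 2009-03-15 — within the window.
(4) the permitted window runs from 2009-03-15 + 8 = 2009-03-23 to 2009-03-15 + 21 = 2009-04-05; done 2009-03-31, which is between those dates.
(5) due by 2009-03-31 + 51 days = 2009-05-21; 2009-06-03 misses that deadline by 13 days.

Step 5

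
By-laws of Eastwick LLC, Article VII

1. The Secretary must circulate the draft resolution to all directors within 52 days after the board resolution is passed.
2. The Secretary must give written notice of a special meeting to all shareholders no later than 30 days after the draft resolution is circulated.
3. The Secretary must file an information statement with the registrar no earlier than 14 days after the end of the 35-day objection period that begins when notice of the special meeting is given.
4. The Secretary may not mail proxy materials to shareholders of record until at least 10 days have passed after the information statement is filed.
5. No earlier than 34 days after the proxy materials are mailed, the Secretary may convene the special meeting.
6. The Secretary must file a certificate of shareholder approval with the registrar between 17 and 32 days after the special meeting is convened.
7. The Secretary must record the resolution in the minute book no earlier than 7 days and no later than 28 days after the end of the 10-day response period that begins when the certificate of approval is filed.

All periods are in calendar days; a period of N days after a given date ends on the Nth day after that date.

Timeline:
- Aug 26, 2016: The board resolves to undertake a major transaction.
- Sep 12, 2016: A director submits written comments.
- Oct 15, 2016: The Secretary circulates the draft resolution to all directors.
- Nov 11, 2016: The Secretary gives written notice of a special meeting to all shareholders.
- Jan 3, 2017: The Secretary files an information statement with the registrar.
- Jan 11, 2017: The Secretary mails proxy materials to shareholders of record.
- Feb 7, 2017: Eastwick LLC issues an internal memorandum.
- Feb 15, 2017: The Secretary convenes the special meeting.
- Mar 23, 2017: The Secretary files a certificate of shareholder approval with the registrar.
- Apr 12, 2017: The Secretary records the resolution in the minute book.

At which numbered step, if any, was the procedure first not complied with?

(1) due by Aug 26, 2016 + 52 days = Oct 17, 2016; Oct 15, 2016 is within that limit.
(2) due by Oct 15, 2016 + 30 days = Nov 14, 2016; done Nov 11, 2016 — timely.
(3) permitted from Dec 16, 2016 + 14 days = Dec 30, 2016 onward; done Jan 3, 2017 — permitted.
(4) permitted from Jan 3, 2017 + 10 days = Jan 13, 2017 onward; Jan 11, 2017 is 2 days before the earliest permitted date.

Step 4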